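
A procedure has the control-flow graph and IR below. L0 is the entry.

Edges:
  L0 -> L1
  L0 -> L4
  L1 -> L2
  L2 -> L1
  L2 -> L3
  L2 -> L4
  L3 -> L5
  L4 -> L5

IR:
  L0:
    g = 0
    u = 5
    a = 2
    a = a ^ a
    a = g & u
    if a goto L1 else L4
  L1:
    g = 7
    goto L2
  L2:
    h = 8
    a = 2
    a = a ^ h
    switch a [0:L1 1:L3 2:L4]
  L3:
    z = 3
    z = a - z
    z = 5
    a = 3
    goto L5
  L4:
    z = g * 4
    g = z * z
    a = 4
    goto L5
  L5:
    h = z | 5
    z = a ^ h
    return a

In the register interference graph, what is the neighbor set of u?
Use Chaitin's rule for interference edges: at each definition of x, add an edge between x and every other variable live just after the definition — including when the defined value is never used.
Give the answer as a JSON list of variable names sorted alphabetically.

Answer: ["a", "g"]

Analysis:
Per-block:
  L0: def={a,g,u} ue=∅
  L1: def={g} ue=∅
  L2: def={a,h} ue=∅
  L3: def={a,z} ue={a}
  L4: def={a,g,z} ue={g}
  L5: def={h,z} ue={a,z}

Backward fixpoint:
  L0 li=∅ lo={g}
  L1 li=∅ lo={g}
  L2 li={g} lo={a,g}
  L3 li={a} lo={a,z}
  L4 li={g} lo={a,z}
  L5 li={a,z} lo=∅

Conflict graph:
  a: {g,h,u,z}
  g: {a,h,u,z}
  h: {a,g}
  u: {a,g}
  z: {a,g}

N(u) = ["a", "g"]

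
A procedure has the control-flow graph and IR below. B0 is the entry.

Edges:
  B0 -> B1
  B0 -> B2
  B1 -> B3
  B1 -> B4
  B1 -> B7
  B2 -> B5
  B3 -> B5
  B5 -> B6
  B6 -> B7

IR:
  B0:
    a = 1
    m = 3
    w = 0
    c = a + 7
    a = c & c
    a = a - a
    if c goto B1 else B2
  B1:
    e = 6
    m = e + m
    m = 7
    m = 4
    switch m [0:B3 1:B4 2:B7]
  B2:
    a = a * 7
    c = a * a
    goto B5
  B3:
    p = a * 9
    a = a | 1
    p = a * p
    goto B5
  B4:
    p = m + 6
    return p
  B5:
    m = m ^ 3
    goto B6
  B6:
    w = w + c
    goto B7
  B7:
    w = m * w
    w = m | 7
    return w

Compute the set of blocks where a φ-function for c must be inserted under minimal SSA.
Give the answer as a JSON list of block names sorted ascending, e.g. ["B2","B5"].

Answer: ["B5", "B7"]

Derivation:
idom tree: B1←B0 B2←B0 B3←B1 B4←B1 B5←B0 B6←B5 B7←B0
Dom at joins:
  B5: preds {B2,B3}: {B0,B2} ∩ {B0,B1,B3} = {B0}; idom=B0
  B7: preds {B1,B6}: {B0,B1} ∩ {B0,B5,B6} = {B0}; idom=B0

Frontier:
  B5←B2: walk B2 to B0
  B5←B3: walk B3→B1 to B0
  B7←B1: walk B1 to B0
  B7←B6: walk B6→B5 to B0
  DF(B0)=∅
  DF(B1)={B5,B7}
  DF(B2)={B5}
  DF(B3)={B5}
  DF(B4)=∅
  DF(B5)={B7}
  DF(B6)={B7}
  DF(B7)=∅

φ for c: defs {B0,B2}
  DF⁺ = {B5,B7}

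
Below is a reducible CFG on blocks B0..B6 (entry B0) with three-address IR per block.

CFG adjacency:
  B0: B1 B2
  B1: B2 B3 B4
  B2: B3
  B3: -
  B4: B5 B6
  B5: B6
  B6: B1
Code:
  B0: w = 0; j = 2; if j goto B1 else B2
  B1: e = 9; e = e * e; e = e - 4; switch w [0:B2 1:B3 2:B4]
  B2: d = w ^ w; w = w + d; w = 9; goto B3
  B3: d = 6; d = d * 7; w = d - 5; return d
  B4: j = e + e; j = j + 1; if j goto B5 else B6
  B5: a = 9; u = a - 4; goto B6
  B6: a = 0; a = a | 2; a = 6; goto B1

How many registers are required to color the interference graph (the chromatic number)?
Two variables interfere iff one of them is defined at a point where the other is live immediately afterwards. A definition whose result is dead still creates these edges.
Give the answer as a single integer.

def/use:
  B0 def {j,w} use ∅
  B1 def {e} use {w}
  B2 def {d,w} use {w}
  B3 def {d,w} use ∅
  B4 def {j} use {e}
  B5 def {a,u} use ∅
  B6 def {a} use ∅

Live sets:
  B0 li=∅ lo={w}
  B1 li={w} lo={e,w}
  B2 li={w} lo=∅
  B3 li=∅ lo=∅
  B4 li={e,w} lo={w}
  B5 li={w} lo={w}
  B6 li={w} lo={w}

Interference:
  a — {w}
  d — {w}
  e — {w}
  j — {w}
  u — {w}
  w — {a,d,e,j,u}

Registers:
  lower bound: {a,w} mutually conflict ⇒ χ ≥ 2
  assign a→R1 d→R1 e→R1 j→R1 u→R1 w→R0 — no edge inside a register ⇒ χ ≤ 2
  χ = 2

Answer: 2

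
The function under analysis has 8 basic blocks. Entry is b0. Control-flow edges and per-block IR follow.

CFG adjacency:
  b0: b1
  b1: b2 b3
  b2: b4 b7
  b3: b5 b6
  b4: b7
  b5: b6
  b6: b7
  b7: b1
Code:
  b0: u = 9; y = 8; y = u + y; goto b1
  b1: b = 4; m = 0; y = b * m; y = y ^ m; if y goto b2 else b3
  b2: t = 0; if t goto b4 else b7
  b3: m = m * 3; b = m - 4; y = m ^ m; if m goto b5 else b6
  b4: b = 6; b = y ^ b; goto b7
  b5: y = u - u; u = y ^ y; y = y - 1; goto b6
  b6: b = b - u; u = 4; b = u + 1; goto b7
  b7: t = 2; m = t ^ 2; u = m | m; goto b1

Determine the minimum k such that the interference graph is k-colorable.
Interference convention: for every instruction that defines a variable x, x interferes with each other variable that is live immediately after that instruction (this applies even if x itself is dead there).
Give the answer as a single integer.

def/use:
  b0: def={u,y} ue=∅
  b1: def={b,m,y} ue=∅
  b2: def={t} ue=∅
  b3: def={b,m,y} ue={m}
  b4: def={b} ue={y}
  b5: def={u,y} ue={u}
  b6: def={b,u} ue={b,u}
  b7: def={m,t,u} ue=∅

Backward fixpoint:
  b0 li=∅ lo={u}
  b1 li={u} lo={m,u,y}
  b2 li={y} lo={y}
  b3 li={m,u} lo={b,u}
  b4 li={y} lo=∅
  b5 li={b,u} lo={b,u}
  b6 li={b,u} lo=∅
  b7 li=∅ lo={u}

Conflict graph:
  b↔{m,u,y}
  m↔{b,u,y}
  t↔{y}
  u↔{b,m,y}
  y↔{b,m,t,u}

Chromatic number:
  clique {b,m,u,y} ⇒ need ≥ 4
  4-colouring: R0={y}  R1={b,t}  R2={m}  R3={u}
  χ = 4

Answer: 4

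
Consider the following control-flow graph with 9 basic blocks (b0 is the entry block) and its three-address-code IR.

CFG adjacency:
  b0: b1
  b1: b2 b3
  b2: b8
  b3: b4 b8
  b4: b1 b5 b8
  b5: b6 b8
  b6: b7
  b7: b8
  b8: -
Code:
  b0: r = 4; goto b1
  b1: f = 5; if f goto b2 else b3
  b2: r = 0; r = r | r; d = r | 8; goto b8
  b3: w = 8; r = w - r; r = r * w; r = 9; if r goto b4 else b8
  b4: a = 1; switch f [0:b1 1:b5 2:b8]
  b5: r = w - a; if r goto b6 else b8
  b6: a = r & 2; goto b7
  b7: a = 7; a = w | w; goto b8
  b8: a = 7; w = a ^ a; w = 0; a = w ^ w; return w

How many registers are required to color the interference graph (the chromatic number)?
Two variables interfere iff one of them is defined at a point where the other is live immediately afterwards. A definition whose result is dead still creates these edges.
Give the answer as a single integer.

Answer: 4

Analysis:
def/use:
  b0 def {r} use ∅
  b1 def {f} use ∅
  b2 def {d,r} use ∅
  b3 def {r,w} use {r}
  b4 def {a} use {f}
  b5 def {r} use {a,w}
  b6 def {a} use {r}
  b7 def {a} use {w}
  b8 def {a,w} use ∅

Backward fixpoint:
  b0 li=∅ lo={r}
  b1 li={r} lo={f,r}
  b2 li=∅ lo=∅
  b3 li={f,r} lo={f,r,w}
  b4 li={f,r,w} lo={a,r,w}
  b5 li={a,w} lo={r,w}
  b6 li={r,w} lo={w}
  b7 li={w} lo=∅
  b8 li=∅ lo=∅

Interfere edges:
  a — {f,r,w}
  d — ∅
  f — {a,r,w}
  r — {a,f,w}
  w — {a,f,r}

Colouring:
  clique {a,f,r,w} ⇒ need ≥ 4
  assign a→R0 d→R0 f→R1 r→R2 w→R3 — no edge inside a register ⇒ χ ≤ 4
  χ = 4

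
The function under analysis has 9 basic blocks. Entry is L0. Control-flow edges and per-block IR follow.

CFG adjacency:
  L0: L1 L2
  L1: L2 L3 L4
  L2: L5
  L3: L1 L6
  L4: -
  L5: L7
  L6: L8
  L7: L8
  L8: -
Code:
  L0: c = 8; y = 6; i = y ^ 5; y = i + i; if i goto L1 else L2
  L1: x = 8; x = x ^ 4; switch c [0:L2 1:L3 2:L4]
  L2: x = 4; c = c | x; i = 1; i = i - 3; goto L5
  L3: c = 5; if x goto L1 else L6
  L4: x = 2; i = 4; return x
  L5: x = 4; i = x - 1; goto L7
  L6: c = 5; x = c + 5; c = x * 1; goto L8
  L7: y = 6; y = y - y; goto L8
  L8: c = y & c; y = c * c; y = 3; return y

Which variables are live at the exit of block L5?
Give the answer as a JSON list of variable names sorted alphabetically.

def/use:
  L0: {c,i,y} / ∅
  L1: {x} / {c}
  L2: {c,i,x} / {c}
  L3: {c} / {x}
  L4: {i,x} / ∅
  L5: {i,x} / ∅
  L6: {c,x} / ∅
  L7: {y} / ∅
  L8: {c,y} / {c,y}

Backward fixpoint:
  live L0: ∅→{c,y}
  live L1: {c,y}→{c,x,y}
  live L2: {c}→{c}
  live L3: {x,y}→{c,y}
  live L4: ∅→∅
  live L5: {c}→{c}
  live L6: {y}→{c,y}
  live L7: {c}→{c,y}
  live L8: {c,y}→∅

live-out(L5) = ["c"]

Answer: ["c"]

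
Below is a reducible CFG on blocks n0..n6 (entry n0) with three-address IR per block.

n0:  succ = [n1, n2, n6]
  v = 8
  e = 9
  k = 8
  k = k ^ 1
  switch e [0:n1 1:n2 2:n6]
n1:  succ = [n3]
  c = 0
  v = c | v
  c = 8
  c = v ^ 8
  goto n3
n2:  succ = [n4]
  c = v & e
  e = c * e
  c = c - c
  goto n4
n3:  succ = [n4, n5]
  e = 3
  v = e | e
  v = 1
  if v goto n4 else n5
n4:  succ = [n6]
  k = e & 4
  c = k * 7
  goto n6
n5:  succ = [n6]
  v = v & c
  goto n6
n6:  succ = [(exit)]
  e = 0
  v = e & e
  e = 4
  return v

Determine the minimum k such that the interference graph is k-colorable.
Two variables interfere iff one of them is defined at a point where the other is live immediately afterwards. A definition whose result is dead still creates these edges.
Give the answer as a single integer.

Answer: 3

Derivation:
def/use:
  n0 def {e,k,v} use ∅
  n1 def {c,v} use {v}
  n2 def {c,e} use {e,v}
  n3 def {e,v} use ∅
  n4 def {c,k} use {e}
  n5 def {v} use {c,v}
  n6 def {e,v} use ∅

Liveness:
  n0: in=∅ out={e,v}
  n1: in={v} out={c}
  n2: in={e,v} out={e}
  n3: in={c} out={c,e,v}
  n4: in={e} out=∅
  n5: in={c,v} out=∅
  n6: in=∅ out=∅

Interfere edges:
  c — {e,v}
  e — {c,k,v}
  k — {e,v}
  v — {c,e,k}

Colouring:
  {c,e,v} pairwise interfere (3-clique) ⇒ χ ≥ 3
  3-colouring: R0={e}  R1={v}  R2={c,k}
  χ = 3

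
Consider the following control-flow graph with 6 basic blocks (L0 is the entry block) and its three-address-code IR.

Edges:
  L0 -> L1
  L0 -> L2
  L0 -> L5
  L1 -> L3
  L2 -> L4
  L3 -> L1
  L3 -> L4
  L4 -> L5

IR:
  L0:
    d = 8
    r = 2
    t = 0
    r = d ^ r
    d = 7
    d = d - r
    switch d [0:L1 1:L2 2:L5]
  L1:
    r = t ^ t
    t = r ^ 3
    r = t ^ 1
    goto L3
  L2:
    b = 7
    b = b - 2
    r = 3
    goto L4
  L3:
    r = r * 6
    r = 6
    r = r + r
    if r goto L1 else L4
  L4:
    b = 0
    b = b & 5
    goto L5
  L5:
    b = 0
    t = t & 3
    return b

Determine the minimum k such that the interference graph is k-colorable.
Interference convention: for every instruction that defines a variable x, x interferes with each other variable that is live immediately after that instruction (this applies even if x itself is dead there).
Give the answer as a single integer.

Answer: 3

Derivation:
Block summaries:
  L0 def {d,r,t} use ∅
  L1 def {r,t} use {t}
  L2 def {b,r} use ∅
  L3 def {r} use {r}
  L4 def {b} use ∅
  L5 def {b,t} use {t}

Backward fixpoint:
  L0 li=∅ lo={t}
  L1 li={t} lo={r,t}
  L2 li={t} lo={t}
  L3 li={r,t} lo={t}
  L4 li={t} lo={t}
  L5 li={t} lo=∅

Interfere edges:
  b: {t}
  d: {r,t}
  r: {d,t}
  t: {b,d,r}

Registers:
  {d,r,t} pairwise interfere (3-clique) ⇒ χ ≥ 3
  assign b→r1 d→r1 r→r2 t→r0 — no edge inside a register ⇒ χ ≤ 3
  χ = 3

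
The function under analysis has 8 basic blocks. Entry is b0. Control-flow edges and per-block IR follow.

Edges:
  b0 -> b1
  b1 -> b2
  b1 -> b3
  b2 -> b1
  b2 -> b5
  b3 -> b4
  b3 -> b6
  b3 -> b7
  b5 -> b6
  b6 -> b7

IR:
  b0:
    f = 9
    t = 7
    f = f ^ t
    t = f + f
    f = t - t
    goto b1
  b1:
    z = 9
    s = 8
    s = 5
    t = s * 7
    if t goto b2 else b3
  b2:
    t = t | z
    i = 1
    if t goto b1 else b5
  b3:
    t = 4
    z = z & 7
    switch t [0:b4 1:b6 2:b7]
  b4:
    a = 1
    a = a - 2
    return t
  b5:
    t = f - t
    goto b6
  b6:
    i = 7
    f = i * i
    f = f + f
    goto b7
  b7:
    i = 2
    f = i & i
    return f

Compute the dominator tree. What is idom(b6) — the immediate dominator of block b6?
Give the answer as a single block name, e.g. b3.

Answer: b1

Working:
idom tree: b1←b0 b2←b1 b3←b1 b4←b3 b5←b2 b6←b1 b7←b1
Join-block Dom:
  b1: preds {b0,b2}: {b0} ∩ {b0,b1,b2} = {b0}; idom=b0
  b6: preds {b3,b5}: {b0,b1,b3} ∩ {b0,b1,b2,b5} = {b0,b1}; idom=b1
  b7: preds {b3,b6}: {b0,b1,b3} ∩ {b0,b1,b6} = {b0,b1}; idom=b1

idom(b6) = b1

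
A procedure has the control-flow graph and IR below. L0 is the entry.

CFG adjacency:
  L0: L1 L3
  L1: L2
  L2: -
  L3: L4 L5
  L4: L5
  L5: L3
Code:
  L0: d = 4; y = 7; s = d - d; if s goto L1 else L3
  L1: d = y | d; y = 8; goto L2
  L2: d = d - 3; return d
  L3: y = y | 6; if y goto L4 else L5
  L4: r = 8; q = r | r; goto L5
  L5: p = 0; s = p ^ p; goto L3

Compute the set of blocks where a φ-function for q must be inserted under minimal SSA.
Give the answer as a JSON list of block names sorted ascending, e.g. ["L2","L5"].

idom tree: L1←L0 L2←L1 L3←L0 L4←L3 L5←L3
Dom at joins:
  L3: preds {L0,L5}: {L0} ∩ {L0,L3,L5} = {L0}; idom=L0
  L5: preds {L3,L4}: {L0,L3} ∩ {L0,L3,L4} = {L0,L3}; idom=L3

Frontier:
  join L3 pred L0: · stop@L0
  join L3 pred L5: L5→L3 stop@L0
  join L5 pred L3: · stop@L3
  join L5 pred L4: L4 stop@L3
  L0: DF=∅
  L1: DF=∅
  L2: DF=∅
  L3: DF={L3}
  L4: DF={L5}
  L5: DF={L3}

φ for q: defs {L4}
  DF⁺ = {L3,L5}

Answer: ["L3", "L5"]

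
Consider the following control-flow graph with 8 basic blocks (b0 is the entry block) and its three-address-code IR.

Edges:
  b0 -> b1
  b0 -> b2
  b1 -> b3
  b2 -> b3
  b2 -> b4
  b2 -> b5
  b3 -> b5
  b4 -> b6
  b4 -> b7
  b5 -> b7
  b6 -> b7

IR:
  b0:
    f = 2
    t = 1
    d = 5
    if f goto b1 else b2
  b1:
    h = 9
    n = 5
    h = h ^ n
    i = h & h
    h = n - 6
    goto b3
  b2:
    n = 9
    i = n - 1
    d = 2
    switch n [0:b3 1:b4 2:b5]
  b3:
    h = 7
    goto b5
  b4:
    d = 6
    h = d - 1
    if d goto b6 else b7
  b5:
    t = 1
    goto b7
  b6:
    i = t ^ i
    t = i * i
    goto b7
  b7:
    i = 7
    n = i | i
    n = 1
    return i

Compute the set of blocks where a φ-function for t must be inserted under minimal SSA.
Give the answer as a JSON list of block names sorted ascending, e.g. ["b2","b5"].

idom tree: b1←b0 b2←b0 b3←b0 b4←b2 b5←b0 b6←b4 b7←b0
Join-block Dom:
  b3: preds {b1,b2}: {b0,b1} ∩ {b0,b2} = {b0}; idom=b0
  b5: preds {b2,b3}: {b0,b2} ∩ {b0,b3} = {b0}; idom=b0
  b7: preds {b4,b5,b6}: {b0,b2,b4} ∩ {b0,b5} ∩ {b0,b2,b4,b6} = {b0}; idom=b0

DF derivation:
  b3←b1: walk b1 to b0
  b3←b2: walk b2 to b0
  b5←b2: walk b2 to b0
  b5←b3: walk b3 to b0
  b7←b4: walk b4→b2 to b0
  b7←b5: walk b5 to b0
  b7←b6: walk b6→b4→b2 to b0
  b0 → ∅
  b1 → {b3}
  b2 → {b3,b5,b7}
  b3 → {b5}
  b4 → {b7}
  b5 → {b7}
  b6 → {b7}
  b7 → ∅

φ for t: defs {b0,b5,b6}
  DF⁺ = {b7}

Answer: ["b7"]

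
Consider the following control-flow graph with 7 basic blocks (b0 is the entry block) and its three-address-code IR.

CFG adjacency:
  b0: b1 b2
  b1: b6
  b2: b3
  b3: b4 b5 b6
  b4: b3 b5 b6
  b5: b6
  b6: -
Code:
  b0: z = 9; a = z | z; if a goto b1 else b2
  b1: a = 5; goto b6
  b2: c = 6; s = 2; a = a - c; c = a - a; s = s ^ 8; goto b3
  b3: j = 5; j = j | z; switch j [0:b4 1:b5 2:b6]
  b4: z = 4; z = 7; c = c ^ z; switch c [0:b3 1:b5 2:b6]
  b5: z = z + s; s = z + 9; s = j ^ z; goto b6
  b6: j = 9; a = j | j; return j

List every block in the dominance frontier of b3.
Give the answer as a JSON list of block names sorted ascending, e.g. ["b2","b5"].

Answer: ["b3", "b6"]

Analysis:
idom tree: b1←b0 b2←b0 b3←b2 b4←b3 b5←b3 b6←b0
Dom at joins:
  b3: preds {b2,b4}: {b0,b2} ∩ {b0,b2,b3,b4} = {b0,b2}; idom=b2
  b5: preds {b3,b4}: {b0,b2,b3} ∩ {b0,b2,b3,b4} = {b0,b2,b3}; idom=b3
  b6: preds {b1,b3,b4,b5}: {b0,b1} ∩ {b0,b2,b3} ∩ {b0,b2,b3,b4} ∩ {b0,b2,b3,b5} = {b0}; idom=b0

DF derivation:
  b3←b2: walk · to b2
  b3←b4: walk b4→b3 to b2
  b5←b3: walk · to b3
  b5←b4: walk b4 to b3
  b6←b1: walk b1 to b0
  b6←b3: walk b3→b2 to b0
  b6←b4: walk b4→b3→b2 to b0
  b6←b5: walk b5→b3→b2 to b0
  b0 → ∅
  b1 → {b6}
  b2 → {b6}
  b3 → {b3,b6}
  b4 → {b3,b5,b6}
  b5 → {b6}
  b6 → ∅

DF(b3) = ["b3", "b6"]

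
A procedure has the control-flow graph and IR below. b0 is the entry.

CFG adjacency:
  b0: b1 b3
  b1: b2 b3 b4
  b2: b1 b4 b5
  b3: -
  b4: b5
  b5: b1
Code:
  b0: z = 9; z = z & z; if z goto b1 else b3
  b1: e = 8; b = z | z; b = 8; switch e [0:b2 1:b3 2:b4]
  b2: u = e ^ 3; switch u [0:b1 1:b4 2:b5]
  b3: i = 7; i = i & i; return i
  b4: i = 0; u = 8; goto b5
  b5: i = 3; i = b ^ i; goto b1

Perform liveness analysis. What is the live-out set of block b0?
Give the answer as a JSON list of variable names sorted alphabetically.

def/use:
  b0: def={z} ue=∅
  b1: def={b,e} ue={z}
  b2: def={u} ue={e}
  b3: def={i} ue=∅
  b4: def={i,u} ue=∅
  b5: def={i} ue={b}

Live sets:
  b0 li=∅ lo={z}
  b1 li={z} lo={b,e,z}
  b2 li={b,e,z} lo={b,z}
  b3 li=∅ lo=∅
  b4 li={b,z} lo={b,z}
  b5 li={b,z} lo={z}

live-out(b0) = ["z"]

Answer: ["z"]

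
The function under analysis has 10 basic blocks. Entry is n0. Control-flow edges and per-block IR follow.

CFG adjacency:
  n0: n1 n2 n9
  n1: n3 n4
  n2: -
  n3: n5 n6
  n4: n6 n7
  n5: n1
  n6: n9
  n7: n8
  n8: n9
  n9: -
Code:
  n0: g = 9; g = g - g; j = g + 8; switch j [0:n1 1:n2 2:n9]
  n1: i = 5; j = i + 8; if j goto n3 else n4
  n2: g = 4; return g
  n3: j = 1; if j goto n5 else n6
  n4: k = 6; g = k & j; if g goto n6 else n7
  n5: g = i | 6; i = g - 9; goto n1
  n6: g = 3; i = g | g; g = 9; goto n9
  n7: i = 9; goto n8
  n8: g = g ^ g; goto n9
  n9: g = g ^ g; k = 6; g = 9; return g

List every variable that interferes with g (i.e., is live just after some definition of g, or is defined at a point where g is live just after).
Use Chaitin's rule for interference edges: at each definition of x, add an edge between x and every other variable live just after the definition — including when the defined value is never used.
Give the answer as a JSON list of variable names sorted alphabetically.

Answer: ["i", "j"]

Working:
def/use:
  n0: {g,j} / ∅
  n1: {i,j} / ∅
  n2: {g} / ∅
  n3: {j} / ∅
  n4: {g,k} / {j}
  n5: {g,i} / {i}
  n6: {g,i} / ∅
  n7: {i} / ∅
  n8: {g} / {g}
  n9: {g,k} / {g}

Liveness:
  n0: in=∅ out={g}
  n1: in=∅ out={i,j}
  n2: in=∅ out=∅
  n3: in={i} out={i}
  n4: in={j} out={g}
  n5: in={i} out=∅
  n6: in=∅ out={g}
  n7: in={g} out={g}
  n8: in={g} out={g}
  n9: in={g} out=∅

Interfere edges:
  g↔{i,j}
  i↔{g,j}
  j↔{g,i,k}
  k↔{j}

N(g) = ["i", "j"]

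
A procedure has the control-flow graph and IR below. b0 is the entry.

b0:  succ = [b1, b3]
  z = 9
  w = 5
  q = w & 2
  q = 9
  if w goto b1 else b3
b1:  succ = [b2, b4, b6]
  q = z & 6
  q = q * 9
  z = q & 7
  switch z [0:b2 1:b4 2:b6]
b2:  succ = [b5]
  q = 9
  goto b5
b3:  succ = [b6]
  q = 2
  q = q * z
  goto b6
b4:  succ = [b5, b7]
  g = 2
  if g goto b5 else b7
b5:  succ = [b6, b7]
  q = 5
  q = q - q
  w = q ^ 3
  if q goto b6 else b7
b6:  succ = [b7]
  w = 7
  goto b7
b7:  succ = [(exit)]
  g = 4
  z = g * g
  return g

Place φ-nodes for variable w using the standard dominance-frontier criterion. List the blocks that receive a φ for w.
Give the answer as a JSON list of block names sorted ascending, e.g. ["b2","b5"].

idom tree: b1←b0 b2←b1 b3←b0 b4←b1 b5←b1 b6←b0 b7←b0
Dom at joins:
  b5: preds {b2,b4}: {b0,b1,b2} ∩ {b0,b1,b4} = {b0,b1}; idom=b1
  b6: preds {b1,b3,b5}: {b0,b1} ∩ {b0,b3} ∩ {b0,b1,b5} = {b0}; idom=b0
  b7: preds {b4,b5,b6}: {b0,b1,b4} ∩ {b0,b1,b5} ∩ {b0,b6} = {b0}; idom=b0

DF derivation:
  b5←b2: walk b2 to b1
  b5←b4: walk b4 to b1
  b6←b1: walk b1 to b0
  b6←b3: walk b3 to b0
  b6←b5: walk b5→b1 to b0
  b7←b4: walk b4→b1 to b0
  b7←b5: walk b5→b1 to b0
  b7←b6: walk b6 to b0
  b0: DF=∅
  b1: DF={b6,b7}
  b2: DF={b5}
  b3: DF={b6}
  b4: DF={b5,b7}
  b5: DF={b6,b7}
  b6: DF={b7}
  b7: DF=∅

φ for w: defs {b0,b5,b6}
  DF⁺ = {b6,b7}

Answer: ["b6", "b7"]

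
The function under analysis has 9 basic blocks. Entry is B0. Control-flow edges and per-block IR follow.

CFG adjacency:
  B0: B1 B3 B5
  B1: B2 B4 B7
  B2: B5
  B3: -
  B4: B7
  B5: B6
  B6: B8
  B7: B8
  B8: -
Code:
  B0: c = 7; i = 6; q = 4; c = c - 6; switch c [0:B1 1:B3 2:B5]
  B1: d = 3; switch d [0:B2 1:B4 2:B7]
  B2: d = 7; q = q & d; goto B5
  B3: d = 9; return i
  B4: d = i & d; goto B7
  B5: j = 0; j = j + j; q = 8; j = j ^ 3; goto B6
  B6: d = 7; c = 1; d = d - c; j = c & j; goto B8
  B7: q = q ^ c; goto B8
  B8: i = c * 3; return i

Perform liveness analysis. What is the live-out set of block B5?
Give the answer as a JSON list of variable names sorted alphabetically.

Answer: ["j"]

Analysis:
Block summaries:
  B0: {c,i,q} / ∅
  B1: {d} / ∅
  B2: {d,q} / {q}
  B3: {d} / {i}
  B4: {d} / {d,i}
  B5: {j,q} / ∅
  B6: {c,d,j} / {j}
  B7: {q} / {c,q}
  B8: {i} / {c}

Liveness:
  B0 li=∅ lo={c,i,q}
  B1 li={c,i,q} lo={c,d,i,q}
  B2 li={q} lo=∅
  B3 li={i} lo=∅
  B4 li={c,d,i,q} lo={c,q}
  B5 li=∅ lo={j}
  B6 li={j} lo={c}
  B7 li={c,q} lo={c}
  B8 li={c} lo=∅

live-out(B5) = ["j"]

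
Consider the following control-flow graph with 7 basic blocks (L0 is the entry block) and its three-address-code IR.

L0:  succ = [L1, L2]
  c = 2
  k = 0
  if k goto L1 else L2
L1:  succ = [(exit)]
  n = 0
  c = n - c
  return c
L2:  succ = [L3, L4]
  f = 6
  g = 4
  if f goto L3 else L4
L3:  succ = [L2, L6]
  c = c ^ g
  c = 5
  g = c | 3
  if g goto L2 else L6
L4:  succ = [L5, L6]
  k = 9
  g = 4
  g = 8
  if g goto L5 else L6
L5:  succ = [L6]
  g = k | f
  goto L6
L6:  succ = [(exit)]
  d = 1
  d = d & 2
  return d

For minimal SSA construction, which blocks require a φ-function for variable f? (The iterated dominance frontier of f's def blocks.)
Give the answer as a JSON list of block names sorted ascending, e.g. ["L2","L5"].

idom tree: L1←L0 L2←L0 L3←L2 L4←L2 L5←L4 L6←L2
Dom∩ at merges:
  L2: preds {L0,L3}: {L0} ∩ {L0,L2,L3} = {L0}; idom=L0
  L6: preds {L3,L4,L5}: {L0,L2,L3} ∩ {L0,L2,L4} ∩ {L0,L2,L4,L5} = {L0,L2}; idom=L2

DF walk-up:
  join L2 pred L0: · stop@L0
  join L2 pred L3: L3→L2 stop@L0
  join L6 pred L3: L3 stop@L2
  join L6 pred L4: L4 stop@L2
  join L6 pred L5: L5→L4 stop@L2
  L0: DF=∅
  L1: DF=∅
  L2: DF={L2}
  L3: DF={L2,L6}
  L4: DF={L6}
  L5: DF={L6}
  L6: DF=∅

φ for f: defs {L2}
  DF⁺ = {L2}

Answer: ["L2"]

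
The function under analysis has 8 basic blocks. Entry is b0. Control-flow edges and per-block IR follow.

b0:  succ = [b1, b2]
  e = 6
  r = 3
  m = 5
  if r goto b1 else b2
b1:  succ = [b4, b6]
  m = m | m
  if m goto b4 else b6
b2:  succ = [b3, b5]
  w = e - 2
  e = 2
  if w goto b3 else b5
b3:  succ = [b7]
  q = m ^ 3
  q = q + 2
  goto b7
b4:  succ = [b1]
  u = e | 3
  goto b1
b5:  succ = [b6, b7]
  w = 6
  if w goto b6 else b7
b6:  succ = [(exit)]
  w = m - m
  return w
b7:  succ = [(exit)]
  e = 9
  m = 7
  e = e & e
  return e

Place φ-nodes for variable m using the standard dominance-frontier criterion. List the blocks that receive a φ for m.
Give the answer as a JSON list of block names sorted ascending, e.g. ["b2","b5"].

Answer: ["b1", "b6"]

Derivation:
idom tree: b1←b0 b2←b0 b3←b2 b4←b1 b5←b2 b6←b0 b7←b2
Dom at joins:
  b1: preds {b0,b4}: {b0} ∩ {b0,b1,b4} = {b0}; idom=b0
  b6: preds {b1,b5}: {b0,b1} ∩ {b0,b2,b5} = {b0}; idom=b0
  b7: preds {b3,b5}: {b0,b2,b3} ∩ {b0,b2,b5} = {b0,b2}; idom=b2

DF derivation:
  b1←b0: walk · to b0
  b1←b4: walk b4→b1 to b0
  b6←b1: walk b1 to b0
  b6←b5: walk b5→b2 to b0
  b7←b3: walk b3 to b2
  b7←b5: walk b5 to b2
  b0: DF=∅
  b1: DF={b1,b6}
  b2: DF={b6}
  b3: DF={b7}
  b4: DF={b1}
  b5: DF={b6,b7}
  b6: DF=∅
  b7: DF=∅

φ for m: defs {b0,b1,b7}
  DF⁺ = {b1,b6}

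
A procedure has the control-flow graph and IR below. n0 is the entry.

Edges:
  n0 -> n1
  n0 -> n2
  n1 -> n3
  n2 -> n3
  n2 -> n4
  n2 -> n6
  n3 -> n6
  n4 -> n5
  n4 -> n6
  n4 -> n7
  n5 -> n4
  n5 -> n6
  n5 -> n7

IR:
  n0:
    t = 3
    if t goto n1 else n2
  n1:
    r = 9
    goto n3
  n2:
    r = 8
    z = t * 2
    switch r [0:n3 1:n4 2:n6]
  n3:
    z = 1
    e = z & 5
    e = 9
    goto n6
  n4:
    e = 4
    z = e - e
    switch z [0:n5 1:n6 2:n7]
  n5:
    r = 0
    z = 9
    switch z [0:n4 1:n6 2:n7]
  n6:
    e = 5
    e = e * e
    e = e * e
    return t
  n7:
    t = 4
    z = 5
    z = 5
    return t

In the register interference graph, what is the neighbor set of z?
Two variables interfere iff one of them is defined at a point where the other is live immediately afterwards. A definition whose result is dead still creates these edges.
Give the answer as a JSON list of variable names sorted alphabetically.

Answer: ["r", "t"]

Derivation:
Block summaries:
  n0: {t} / ∅
  n1: {r} / ∅
  n2: {r,z} / {t}
  n3: {e,z} / ∅
  n4: {e,z} / ∅
  n5: {r,z} / ∅
  n6: {e} / {t}
  n7: {t,z} / ∅

Liveness:
  n0: in=∅ out={t}
  n1: in={t} out={t}
  n2: in={t} out={t}
  n3: in={t} out={t}
  n4: in={t} out={t}
  n5: in={t} out={t}
  n6: in={t} out=∅
  n7: in=∅ out=∅

Conflict graph:
  e — {t}
  r — {t,z}
  t — {e,r,z}
  z — {r,t}

N(z) = ["r", "t"]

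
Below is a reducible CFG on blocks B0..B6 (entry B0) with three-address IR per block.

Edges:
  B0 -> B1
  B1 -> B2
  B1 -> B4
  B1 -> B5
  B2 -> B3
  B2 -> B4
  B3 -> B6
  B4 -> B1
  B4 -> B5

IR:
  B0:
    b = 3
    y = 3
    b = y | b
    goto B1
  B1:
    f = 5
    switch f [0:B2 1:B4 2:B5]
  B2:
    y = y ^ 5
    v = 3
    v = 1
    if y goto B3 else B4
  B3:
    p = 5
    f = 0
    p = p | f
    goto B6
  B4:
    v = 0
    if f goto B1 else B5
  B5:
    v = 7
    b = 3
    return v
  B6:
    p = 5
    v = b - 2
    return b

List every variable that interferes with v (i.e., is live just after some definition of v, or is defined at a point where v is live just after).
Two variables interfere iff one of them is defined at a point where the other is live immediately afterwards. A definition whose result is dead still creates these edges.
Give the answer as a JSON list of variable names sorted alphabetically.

def/use:
  B0 def {b,y} use ∅
  B1 def {f} use ∅
  B2 def {v,y} use {y}
  B3 def {f,p} use ∅
  B4 def {v} use {f}
  B5 def {b,v} use ∅
  B6 def {p,v} use {b}

Live sets:
  B0: in=∅ out={b,y}
  B1: in={b,y} out={b,f,y}
  B2: in={b,f,y} out={b,f,y}
  B3: in={b} out={b}
  B4: in={b,f,y} out={b,y}
  B5: in=∅ out=∅
  B6: in={b} out=∅

Interfere edges:
  b↔{f,p,v,y}
  f↔{b,p,v,y}
  p↔{b,f}
  v↔{b,f,y}
  y↔{b,f,v}

N(v) = ["b", "f", "y"]

Answer: ["b", "f", "y"]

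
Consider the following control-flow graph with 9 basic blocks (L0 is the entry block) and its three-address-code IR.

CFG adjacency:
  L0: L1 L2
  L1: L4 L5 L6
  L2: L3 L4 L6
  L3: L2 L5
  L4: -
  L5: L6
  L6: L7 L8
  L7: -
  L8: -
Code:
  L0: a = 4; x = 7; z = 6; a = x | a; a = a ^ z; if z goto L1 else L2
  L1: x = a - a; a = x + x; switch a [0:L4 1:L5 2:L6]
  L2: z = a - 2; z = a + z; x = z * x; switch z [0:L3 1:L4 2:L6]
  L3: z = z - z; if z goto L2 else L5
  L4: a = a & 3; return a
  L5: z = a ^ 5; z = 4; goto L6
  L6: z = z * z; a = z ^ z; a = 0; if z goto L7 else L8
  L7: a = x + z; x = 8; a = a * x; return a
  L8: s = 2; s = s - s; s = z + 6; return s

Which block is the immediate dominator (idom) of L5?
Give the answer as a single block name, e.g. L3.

idom tree: L1←L0 L2←L0 L3←L2 L4←L0 L5←L0 L6←L0 L7←L6 L8←L6
Join-block Dom:
  L2: preds {L0,L3}: {L0} ∩ {L0,L2,L3} = {L0}; idom=L0
  L4: preds {L1,L2}: {L0,L1} ∩ {L0,L2} = {L0}; idom=L0
  L5: preds {L1,L3}: {L0,L1} ∩ {L0,L2,L3} = {L0}; idom=L0
  L6: preds {L1,L2,L5}: {L0,L1} ∩ {L0,L2} ∩ {L0,L5} = {L0}; idom=L0

idom(L5) = L0

Answer: L0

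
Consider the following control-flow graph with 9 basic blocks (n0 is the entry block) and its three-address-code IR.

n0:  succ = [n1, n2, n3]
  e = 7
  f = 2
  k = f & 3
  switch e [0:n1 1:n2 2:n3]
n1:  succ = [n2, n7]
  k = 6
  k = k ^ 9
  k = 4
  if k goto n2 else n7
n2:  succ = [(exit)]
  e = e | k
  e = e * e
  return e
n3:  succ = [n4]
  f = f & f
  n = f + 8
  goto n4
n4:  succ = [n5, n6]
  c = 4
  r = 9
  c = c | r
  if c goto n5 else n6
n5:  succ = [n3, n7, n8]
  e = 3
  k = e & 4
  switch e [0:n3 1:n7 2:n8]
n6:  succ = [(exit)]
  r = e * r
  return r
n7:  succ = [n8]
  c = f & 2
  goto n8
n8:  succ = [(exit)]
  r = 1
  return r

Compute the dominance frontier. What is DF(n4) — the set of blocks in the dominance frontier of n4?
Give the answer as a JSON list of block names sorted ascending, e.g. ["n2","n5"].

idom tree: n1←n0 n2←n0 n3←n0 n4←n3 n5←n4 n6←n4 n7←n0 n8←n0
Dom at joins:
  n2: preds {n0,n1}: {n0} ∩ {n0,n1} = {n0}; idom=n0
  n3: preds {n0,n5}: {n0} ∩ {n0,n3,n4,n5} = {n0}; idom=n0
  n7: preds {n1,n5}: {n0,n1} ∩ {n0,n3,n4,n5} = {n0}; idom=n0
  n8: preds {n5,n7}: {n0,n3,n4,n5} ∩ {n0,n7} = {n0}; idom=n0

Frontier:
  join n2 pred n0: · stop@n0
  join n2 pred n1: n1 stop@n0
  join n3 pred n0: · stop@n0
  join n3 pred n5: n5→n4→n3 stop@n0
  join n7 pred n1: n1 stop@n0
  join n7 pred n5: n5→n4→n3 stop@n0
  join n8 pred n5: n5→n4→n3 stop@n0
  join n8 pred n7: n7 stop@n0
  n0 → ∅
  n1 → {n2,n7}
  n2 → ∅
  n3 → {n3,n7,n8}
  n4 → {n3,n7,n8}
  n5 → {n3,n7,n8}
  n6 → ∅
  n7 → {n8}
  n8 → ∅

DF(n4) = ["n3", "n7", "n8"]

Answer: ["n3", "n7", "n8"]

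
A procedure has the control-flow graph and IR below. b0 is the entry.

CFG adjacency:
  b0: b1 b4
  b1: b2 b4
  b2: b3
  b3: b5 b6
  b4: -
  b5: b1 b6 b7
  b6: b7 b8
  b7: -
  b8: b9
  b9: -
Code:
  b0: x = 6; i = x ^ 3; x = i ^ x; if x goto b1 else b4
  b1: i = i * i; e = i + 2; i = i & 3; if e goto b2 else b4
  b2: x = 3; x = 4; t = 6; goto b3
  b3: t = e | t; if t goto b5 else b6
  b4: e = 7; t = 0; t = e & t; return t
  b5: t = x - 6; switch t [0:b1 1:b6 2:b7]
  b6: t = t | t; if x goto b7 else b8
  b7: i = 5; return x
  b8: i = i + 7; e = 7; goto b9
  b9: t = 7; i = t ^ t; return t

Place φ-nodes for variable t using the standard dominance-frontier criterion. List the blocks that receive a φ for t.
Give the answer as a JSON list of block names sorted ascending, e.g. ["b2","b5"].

Answer: ["b1", "b4", "b6", "b7"]

Working:
idom tree: b1←b0 b2←b1 b3←b2 b4←b0 b5←b3 b6←b3 b7←b3 b8←b6 b9←b8
Join-block Dom:
  b1: preds {b0,b5}: {b0} ∩ {b0,b1,b2,b3,b5} = {b0}; idom=b0
  b4: preds {b0,b1}: {b0} ∩ {b0,b1} = {b0}; idom=b0
  b6: preds {b3,b5}: {b0,b1,b2,b3} ∩ {b0,b1,b2,b3,b5} = {b0,b1,b2,b3}; idom=b3
  b7: preds {b5,b6}: {b0,b1,b2,b3,b5} ∩ {b0,b1,b2,b3,b6} = {b0,b1,b2,b3}; idom=b3

Frontier:
  b1←b0: walk · to b0
  b1←b5: walk b5→b3→b2→b1 to b0
  b4←b0: walk · to b0
  b4←b1: walk b1 to b0
  b6←b3: walk · to b3
  b6←b5: walk b5 to b3
  b7←b5: walk b5 to b3
  b7←b6: walk b6 to b3
  b0: DF=∅
  b1: DF={b1,b4}
  b2: DF={b1}
  b3: DF={b1}
  b4: DF=∅
  b5: DF={b1,b6,b7}
  b6: DF={b7}
  b7: DF=∅
  b8: DF=∅
  b9: DF=∅

φ for t: defs {b2,b3,b4,b5,b6,b9}
  DF⁺ = {b1,b4,b6,b7}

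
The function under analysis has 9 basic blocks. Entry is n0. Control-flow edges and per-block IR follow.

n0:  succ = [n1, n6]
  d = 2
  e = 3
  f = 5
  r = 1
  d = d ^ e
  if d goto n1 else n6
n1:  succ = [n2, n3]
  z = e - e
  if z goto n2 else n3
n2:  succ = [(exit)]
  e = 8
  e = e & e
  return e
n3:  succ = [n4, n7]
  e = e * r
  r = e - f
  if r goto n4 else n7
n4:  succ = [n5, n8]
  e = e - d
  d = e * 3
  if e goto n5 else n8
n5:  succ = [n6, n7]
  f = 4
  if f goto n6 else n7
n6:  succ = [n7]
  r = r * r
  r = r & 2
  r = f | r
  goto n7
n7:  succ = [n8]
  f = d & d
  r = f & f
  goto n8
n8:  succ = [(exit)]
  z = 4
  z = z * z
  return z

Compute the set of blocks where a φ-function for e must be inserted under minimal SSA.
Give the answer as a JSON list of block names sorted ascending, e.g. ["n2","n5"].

idom tree: n1←n0 n2←n1 n3←n1 n4←n3 n5←n4 n6←n0 n7←n0 n8←n0
Dom∩ at merges:
  n6: preds {n0,n5}: {n0} ∩ {n0,n1,n3,n4,n5} = {n0}; idom=n0
  n7: preds {n3,n5,n6}: {n0,n1,n3} ∩ {n0,n1,n3,n4,n5} ∩ {n0,n6} = {n0}; idom=n0
  n8: preds {n4,n7}: {n0,n1,n3,n4} ∩ {n0,n7} = {n0}; idom=n0

Frontier:
  n6←n0: walk · to n0
  n6←n5: walk n5→n4→n3→n1 to n0
  n7←n3: walk n3→n1 to n0
  n7←n5: walk n5→n4→n3→n1 to n0
  n7←n6: walk n6 to n0
  n8←n4: walk n4→n3→n1 to n0
  n8←n7: walk n7 to n0
  DF(n0)=∅
  DF(n1)={n6,n7,n8}
  DF(n2)=∅
  DF(n3)={n6,n7,n8}
  DF(n4)={n6,n7,n8}
  DF(n5)={n6,n7}
  DF(n6)={n7}
  DF(n7)={n8}
  DF(n8)=∅

φ for e: defs {n0,n2,n3,n4}
  DF⁺ = {n6,n7,n8}

Answer: ["n6", "n7", "n8"]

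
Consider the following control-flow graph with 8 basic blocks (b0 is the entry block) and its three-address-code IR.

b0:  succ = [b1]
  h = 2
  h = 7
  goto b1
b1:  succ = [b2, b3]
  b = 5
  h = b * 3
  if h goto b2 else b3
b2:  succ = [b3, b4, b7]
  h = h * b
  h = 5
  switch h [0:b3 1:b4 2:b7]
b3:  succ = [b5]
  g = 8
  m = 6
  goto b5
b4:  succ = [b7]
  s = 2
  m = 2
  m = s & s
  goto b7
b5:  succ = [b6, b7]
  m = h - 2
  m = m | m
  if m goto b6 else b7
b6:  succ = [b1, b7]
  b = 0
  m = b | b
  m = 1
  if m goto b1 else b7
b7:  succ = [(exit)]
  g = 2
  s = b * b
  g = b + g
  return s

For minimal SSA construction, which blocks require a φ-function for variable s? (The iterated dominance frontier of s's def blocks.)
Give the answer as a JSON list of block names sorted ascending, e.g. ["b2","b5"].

idom tree: b1←b0 b2←b1 b3←b1 b4←b2 b5←b3 b6←b5 b7←b1
Dom at joins:
  b1: preds {b0,b6}: {b0} ∩ {b0,b1,b3,b5,b6} = {b0}; idom=b0
  b3: preds {b1,b2}: {b0,b1} ∩ {b0,b1,b2} = {b0,b1}; idom=b1
  b7: preds {b2,b4,b5,b6}: {b0,b1,b2} ∩ {b0,b1,b2,b4} ∩ {b0,b1,b3,b5} ∩ {b0,b1,b3,b5,b6} = {b0,b1}; idom=b1

Frontier:
  join b1 pred b0: · stop@b0
  join b1 pred b6: b6→b5→b3→b1 stop@b0
  join b3 pred b1: · stop@b1
  join b3 pred b2: b2 stop@b1
  join b7 pred b2: b2 stop@b1
  join b7 pred b4: b4→b2 stop@b1
  join b7 pred b5: b5→b3 stop@b1
  join b7 pred b6: b6→b5→b3 stop@b1
  b0: DF=∅
  b1: DF={b1}
  b2: DF={b3,b7}
  b3: DF={b1,b7}
  b4: DF={b7}
  b5: DF={b1,b7}
  b6: DF={b1,b7}
  b7: DF=∅

φ for s: defs {b4,b7}
  DF⁺ = {b7}

Answer: ["b7"]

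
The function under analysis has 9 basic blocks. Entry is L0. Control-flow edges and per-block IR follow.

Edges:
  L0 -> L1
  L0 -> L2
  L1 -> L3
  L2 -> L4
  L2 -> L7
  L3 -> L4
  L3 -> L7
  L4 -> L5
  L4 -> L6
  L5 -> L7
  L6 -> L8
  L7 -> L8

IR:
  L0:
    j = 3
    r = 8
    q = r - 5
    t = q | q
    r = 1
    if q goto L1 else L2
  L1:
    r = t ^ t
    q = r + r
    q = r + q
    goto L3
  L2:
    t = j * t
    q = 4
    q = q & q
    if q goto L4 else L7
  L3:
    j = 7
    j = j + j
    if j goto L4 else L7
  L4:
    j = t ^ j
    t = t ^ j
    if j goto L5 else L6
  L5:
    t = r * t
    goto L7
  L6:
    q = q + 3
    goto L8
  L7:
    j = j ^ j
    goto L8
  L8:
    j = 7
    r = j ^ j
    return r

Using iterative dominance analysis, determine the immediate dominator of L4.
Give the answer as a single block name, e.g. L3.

idom tree: L1←L0 L2←L0 L3←L1 L4←L0 L5←L4 L6←L4 L7←L0 L8←L0
Join-block Dom:
  L4: preds {L2,L3}: {L0,L2} ∩ {L0,L1,L3} = {L0}; idom=L0
  L7: preds {L2,L3,L5}: {L0,L2} ∩ {L0,L1,L3} ∩ {L0,L4,L5} = {L0}; idom=L0
  L8: preds {L6,L7}: {L0,L4,L6} ∩ {L0,L7} = {L0}; idom=L0

idom(L4) = L0

Answer: L0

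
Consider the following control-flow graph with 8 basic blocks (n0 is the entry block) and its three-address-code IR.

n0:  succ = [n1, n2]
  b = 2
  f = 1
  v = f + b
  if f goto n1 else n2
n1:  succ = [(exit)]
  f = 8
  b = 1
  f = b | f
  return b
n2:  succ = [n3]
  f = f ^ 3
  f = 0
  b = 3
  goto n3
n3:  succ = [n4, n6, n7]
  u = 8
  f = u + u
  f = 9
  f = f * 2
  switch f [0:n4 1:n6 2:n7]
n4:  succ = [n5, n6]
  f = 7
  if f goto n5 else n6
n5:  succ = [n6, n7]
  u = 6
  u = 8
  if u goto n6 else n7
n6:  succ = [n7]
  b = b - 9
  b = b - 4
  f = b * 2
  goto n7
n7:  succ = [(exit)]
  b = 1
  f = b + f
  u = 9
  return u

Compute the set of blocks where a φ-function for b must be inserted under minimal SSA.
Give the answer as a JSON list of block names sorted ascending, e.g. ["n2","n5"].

idom tree: n1←n0 n2←n0 n3←n2 n4←n3 n5←n4 n6←n3 n7←n3
Dom at joins:
  n6: preds {n3,n4,n5}: {n0,n2,n3} ∩ {n0,n2,n3,n4} ∩ {n0,n2,n3,n4,n5} = {n0,n2,n3}; idom=n3
  n7: preds {n3,n5,n6}: {n0,n2,n3} ∩ {n0,n2,n3,n4,n5} ∩ {n0,n2,n3,n6} = {n0,n2,n3}; idom=n3

DF walk-up:
  join n6 pred n3: · stop@n3
  join n6 pred n4: n4 stop@n3
  join n6 pred n5: n5→n4 stop@n3
  join n7 pred n3: · stop@n3
  join n7 pred n5: n5→n4 stop@n3
  join n7 pred n6: n6 stop@n3
  n0: DF=∅
  n1: DF=∅
  n2: DF=∅
  n3: DF=∅
  n4: DF={n6,n7}
  n5: DF={n6,n7}
  n6: DF={n7}
  n7: DF=∅

φ for b: defs {n0,n1,n2,n6,n7}
  DF⁺ = {n7}

Answer: ["n7"]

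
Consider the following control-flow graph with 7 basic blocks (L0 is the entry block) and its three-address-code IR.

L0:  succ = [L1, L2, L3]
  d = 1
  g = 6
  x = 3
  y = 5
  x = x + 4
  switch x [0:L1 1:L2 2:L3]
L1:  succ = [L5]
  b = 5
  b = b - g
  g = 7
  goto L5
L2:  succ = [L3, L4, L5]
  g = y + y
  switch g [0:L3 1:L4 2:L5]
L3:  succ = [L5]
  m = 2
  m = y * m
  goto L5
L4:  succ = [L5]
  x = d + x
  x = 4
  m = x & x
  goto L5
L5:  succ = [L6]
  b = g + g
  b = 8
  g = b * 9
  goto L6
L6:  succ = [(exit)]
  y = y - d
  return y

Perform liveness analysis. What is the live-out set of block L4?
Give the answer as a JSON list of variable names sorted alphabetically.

Answer: ["d", "g", "y"]

Working:
Per-block:
  L0 def {d,g,x,y} use ∅
  L1 def {b,g} use {g}
  L2 def {g} use {y}
  L3 def {m} use {y}
  L4 def {m,x} use {d,x}
  L5 def {b,g} use {g}
  L6 def {y} use {d,y}

Liveness:
  live L0: ∅→{d,g,x,y}
  live L1: {d,g,y}→{d,g,y}
  live L2: {d,x,y}→{d,g,x,y}
  live L3: {d,g,y}→{d,g,y}
  live L4: {d,g,x,y}→{d,g,y}
  live L5: {d,g,y}→{d,y}
  live L6: {d,y}→∅

live-out(L4) = ["d", "g", "y"]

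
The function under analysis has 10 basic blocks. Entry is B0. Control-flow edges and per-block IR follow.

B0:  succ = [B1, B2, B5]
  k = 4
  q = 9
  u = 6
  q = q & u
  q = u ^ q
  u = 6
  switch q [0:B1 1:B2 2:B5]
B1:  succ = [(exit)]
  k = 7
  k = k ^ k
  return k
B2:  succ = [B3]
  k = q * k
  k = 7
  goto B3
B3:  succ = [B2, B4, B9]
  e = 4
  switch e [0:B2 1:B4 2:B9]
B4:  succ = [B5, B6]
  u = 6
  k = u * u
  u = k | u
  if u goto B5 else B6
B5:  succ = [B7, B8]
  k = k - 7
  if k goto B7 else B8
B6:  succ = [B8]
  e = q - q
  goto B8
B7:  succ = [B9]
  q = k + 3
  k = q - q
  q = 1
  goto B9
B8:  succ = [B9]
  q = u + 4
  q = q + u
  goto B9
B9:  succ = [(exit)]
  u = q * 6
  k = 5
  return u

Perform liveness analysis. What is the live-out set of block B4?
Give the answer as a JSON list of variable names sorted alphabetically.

def/use:
  B0: {k,q,u} / ∅
  B1: {k} / ∅
  B2: {k} / {k,q}
  B3: {e} / ∅
  B4: {k,u} / ∅
  B5: {k} / {k}
  B6: {e} / {q}
  B7: {k,q} / {k}
  B8: {q} / {u}
  B9: {k,u} / {q}

Backward fixpoint:
  live B0: ∅→{k,q,u}
  live B1: ∅→∅
  live B2: {k,q}→{k,q}
  live B3: {k,q}→{k,q}
  live B4: {q}→{k,q,u}
  live B5: {k,u}→{k,u}
  live B6: {q,u}→{u}
  live B7: {k}→{q}
  live B8: {u}→{q}
  live B9: {q}→∅

live-out(B4) = ["k", "q", "u"]

Answer: ["k", "q", "u"]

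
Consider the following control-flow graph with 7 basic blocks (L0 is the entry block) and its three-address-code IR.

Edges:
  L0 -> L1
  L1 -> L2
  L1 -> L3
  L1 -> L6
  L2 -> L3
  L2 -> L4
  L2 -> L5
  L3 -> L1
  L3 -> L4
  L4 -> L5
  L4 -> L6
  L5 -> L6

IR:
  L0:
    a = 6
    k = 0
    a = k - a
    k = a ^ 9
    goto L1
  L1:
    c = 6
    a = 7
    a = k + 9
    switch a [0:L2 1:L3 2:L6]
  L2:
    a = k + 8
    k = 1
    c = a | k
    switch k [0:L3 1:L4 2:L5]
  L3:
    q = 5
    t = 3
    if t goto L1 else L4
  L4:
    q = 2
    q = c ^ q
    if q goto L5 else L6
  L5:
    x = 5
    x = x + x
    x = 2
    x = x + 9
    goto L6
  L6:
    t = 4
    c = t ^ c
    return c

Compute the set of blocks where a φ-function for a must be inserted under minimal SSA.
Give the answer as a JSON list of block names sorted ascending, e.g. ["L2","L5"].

idom tree: L1←L0 L2←L1 L3←L1 L4←L1 L5←L1 L6←L1
Dom∩ at merges:
  L1: preds {L0,L3}: {L0} ∩ {L0,L1,L3} = {L0}; idom=L0
  L3: preds {L1,L2}: {L0,L1} ∩ {L0,L1,L2} = {L0,L1}; idom=L1
  L4: preds {L2,L3}: {L0,L1,L2} ∩ {L0,L1,L3} = {L0,L1}; idom=L1
  L5: preds {L2,L4}: {L0,L1,L2} ∩ {L0,L1,L4} = {L0,L1}; idom=L1
  L6: preds {L1,L4,L5}: {L0,L1} ∩ {L0,L1,L4} ∩ {L0,L1,L5} = {L0,L1}; idom=L1

DF walk-up:
  L1←L0: walk · to L0
  L1←L3: walk L3→L1 to L0
  L3←L1: walk · to L1
  L3←L2: walk L2 to L1
  L4←L2: walk L2 to L1
  L4←L3: walk L3 to L1
  L5←L2: walk L2 to L1
  L5←L4: walk L4 to L1
  L6←L1: walk · to L1
  L6←L4: walk L4 to L1
  L6←L5: walk L5 to L1
  L0 → ∅
  L1 → {L1}
  L2 → {L3,L4,L5}
  L3 → {L1,L4}
  L4 → {L5,L6}
  L5 → {L6}
  L6 → ∅

φ for a: defs {L0,L1,L2}
  DF⁺ = {L1,L3,L4,L5,L6}

Answer: ["L1", "L3", "L4", "L5", "L6"]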